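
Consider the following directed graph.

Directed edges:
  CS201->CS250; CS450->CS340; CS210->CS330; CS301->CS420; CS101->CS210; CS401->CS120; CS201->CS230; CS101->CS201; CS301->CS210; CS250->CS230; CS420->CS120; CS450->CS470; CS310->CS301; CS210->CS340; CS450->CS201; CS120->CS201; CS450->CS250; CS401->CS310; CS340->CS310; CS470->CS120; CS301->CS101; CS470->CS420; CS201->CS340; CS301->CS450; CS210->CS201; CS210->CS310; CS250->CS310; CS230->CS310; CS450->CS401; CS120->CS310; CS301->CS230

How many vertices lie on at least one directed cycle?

13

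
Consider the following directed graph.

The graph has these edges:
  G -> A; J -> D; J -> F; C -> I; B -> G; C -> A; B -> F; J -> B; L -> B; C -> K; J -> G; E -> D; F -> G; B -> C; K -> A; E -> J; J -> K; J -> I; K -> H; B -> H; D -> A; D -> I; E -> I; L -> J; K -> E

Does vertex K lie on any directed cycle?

Yes

K is on a cycle iff K can reach itself via ≥1 edge.
K → E → J → K — yes.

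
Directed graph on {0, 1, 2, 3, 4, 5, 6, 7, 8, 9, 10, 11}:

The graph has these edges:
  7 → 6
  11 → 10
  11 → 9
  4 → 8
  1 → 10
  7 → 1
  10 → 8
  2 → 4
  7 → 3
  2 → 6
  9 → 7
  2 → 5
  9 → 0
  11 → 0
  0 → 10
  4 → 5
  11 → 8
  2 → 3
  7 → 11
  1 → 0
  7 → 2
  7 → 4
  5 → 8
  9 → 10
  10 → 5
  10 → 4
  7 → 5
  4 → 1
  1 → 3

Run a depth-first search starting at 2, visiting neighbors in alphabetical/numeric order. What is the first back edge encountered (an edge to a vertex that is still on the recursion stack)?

DFS from 2 (visiting neighbors in alphabetical/numeric order); mark gray on enter, black on exit:
2 gray
  3 gray
  3 black
  4 gray
    1 gray
      0 gray
        10 gray
          10→4: 4 is gray → back edge
First back edge: 10 → 4.

10→4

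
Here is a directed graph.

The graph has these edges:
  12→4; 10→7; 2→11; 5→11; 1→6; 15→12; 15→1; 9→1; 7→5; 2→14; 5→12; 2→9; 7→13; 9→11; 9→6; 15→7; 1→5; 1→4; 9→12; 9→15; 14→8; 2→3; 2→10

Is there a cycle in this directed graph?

No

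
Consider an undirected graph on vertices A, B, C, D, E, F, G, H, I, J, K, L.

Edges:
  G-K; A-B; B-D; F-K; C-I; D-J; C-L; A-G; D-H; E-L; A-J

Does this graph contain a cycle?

DFS, tracking each vertex's parent; an edge to a visited non-parent vertex closes a cycle.
Start from L:
visit L (parent –)
  visit C (parent L)
    C–L: parent, skip
    visit I (parent C)
      I–C: parent, skip
  visit E (parent L)
    E–L: parent, skip
visit A (parent –)
  visit G (parent A)
    visit K (parent G)
      visit F (parent K)
        F–K: parent, skip
      K–G: parent, skip
    G–A: parent, skip
  visit B (parent A)
    visit D (parent B)
      visit J (parent D)
        J–D: parent, skip
        J–A: A visited and ≠ parent → cycle
Cycle: A – B – D – J – A.

Yes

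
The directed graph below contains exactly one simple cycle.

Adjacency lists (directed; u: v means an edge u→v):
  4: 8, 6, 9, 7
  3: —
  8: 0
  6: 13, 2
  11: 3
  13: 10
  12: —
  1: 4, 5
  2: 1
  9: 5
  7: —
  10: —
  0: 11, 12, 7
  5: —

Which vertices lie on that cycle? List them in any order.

1, 2, 4, 6

DFS with gray/black marking from 1:
1 gray
  4 gray
    8 gray
      0 gray
        11 gray
          3 gray
          3 black
        11 black
        12 gray
        12 black
        7 gray
        7 black
      0 black
    8 black
    6 gray
      13 gray
        10 gray
        10 black
      13 black
      2 gray
        2→1: 1 is gray → back edge
Back edge closes the cycle 1 → 4 → 6 → 2 → 1; its vertices are {1, 2, 4, 6}.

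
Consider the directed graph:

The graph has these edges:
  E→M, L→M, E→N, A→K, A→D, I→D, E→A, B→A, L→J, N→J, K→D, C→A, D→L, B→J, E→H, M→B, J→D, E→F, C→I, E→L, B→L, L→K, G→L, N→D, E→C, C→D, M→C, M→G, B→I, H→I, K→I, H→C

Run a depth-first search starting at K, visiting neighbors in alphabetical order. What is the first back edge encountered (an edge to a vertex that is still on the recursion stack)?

J->D

DFS from K (visiting neighbors in alphabetical order); mark gray on enter, black on exit:
K gray
  D gray
    L gray
      J gray
        J→D: D is gray → back edge
First back edge: J → D.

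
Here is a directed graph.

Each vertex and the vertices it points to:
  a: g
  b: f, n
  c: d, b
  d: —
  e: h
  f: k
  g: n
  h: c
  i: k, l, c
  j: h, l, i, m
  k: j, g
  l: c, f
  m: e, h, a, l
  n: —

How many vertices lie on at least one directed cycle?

10

A vertex is on a directed cycle iff it belongs to a strongly connected component of size ≥ 2 (or has a self-loop).
The vertices on cycles are {b, c, e, f, h, i, j, k, l, m} — 10 in total.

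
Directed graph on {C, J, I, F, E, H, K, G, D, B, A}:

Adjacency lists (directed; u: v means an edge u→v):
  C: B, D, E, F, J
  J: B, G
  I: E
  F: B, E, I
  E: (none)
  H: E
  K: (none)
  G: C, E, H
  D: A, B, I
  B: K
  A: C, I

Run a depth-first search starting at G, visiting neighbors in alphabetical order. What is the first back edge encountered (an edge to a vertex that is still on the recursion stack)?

A→C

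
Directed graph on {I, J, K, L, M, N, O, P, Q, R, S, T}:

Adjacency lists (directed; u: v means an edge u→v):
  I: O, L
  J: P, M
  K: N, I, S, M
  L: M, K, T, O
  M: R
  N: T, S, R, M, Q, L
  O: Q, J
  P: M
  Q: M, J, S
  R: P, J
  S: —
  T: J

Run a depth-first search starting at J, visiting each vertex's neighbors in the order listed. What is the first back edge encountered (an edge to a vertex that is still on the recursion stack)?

R→P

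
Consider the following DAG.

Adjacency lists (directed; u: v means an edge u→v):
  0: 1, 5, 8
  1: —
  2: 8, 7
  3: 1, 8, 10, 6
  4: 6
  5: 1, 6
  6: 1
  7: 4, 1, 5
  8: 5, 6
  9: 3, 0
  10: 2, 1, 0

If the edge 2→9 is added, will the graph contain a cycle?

Yes

Adding 2→9 creates a cycle iff 9 can already reach 2.
Path from 9: 9 → 3 → 10 → 2.
So 9 → … → 2 → 9 is a cycle.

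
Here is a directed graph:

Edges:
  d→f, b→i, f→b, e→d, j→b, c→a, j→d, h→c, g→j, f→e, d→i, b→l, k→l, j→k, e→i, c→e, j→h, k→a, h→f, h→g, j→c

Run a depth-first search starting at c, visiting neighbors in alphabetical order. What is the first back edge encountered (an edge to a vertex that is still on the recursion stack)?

DFS from c (visiting neighbors in alphabetical order); mark gray on enter, black on exit:
c gray
  a gray
  a black
  e gray
    d gray
      f gray
        b gray
          i gray
          i black
          l gray
          l black
        b black
        f→e: e is gray → back edge
First back edge: f → e.

f→e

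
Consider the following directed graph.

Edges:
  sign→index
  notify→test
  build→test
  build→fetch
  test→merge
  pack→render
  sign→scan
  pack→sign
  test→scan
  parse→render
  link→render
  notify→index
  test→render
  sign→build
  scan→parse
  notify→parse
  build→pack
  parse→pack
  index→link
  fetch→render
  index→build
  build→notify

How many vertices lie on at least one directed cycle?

8

A vertex is on a directed cycle iff it belongs to a strongly connected component of size ≥ 2 (or has a self-loop).
The vertices on cycles are {pack, scan, sign, test, build, index, parse, notify} — 8 in total.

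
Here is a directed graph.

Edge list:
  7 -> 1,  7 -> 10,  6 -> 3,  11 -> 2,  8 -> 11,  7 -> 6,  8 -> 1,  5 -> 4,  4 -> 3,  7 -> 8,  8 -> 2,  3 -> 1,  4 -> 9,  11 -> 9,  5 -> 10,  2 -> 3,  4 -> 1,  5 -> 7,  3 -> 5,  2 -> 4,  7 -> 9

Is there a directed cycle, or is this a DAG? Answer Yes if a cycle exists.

DFS with white/gray/black marking, starting from 7:
7 gray
  1 gray
  1 black
  9 gray
  9 black
  10 gray
  10 black
  6 gray
    3 gray
      3→1: 1 black — skip
      5 gray
        5→7: 7 is gray → back edge
Back edge found, so a cycle exists: 7 → 6 → 3 → 5 → 7.

Yes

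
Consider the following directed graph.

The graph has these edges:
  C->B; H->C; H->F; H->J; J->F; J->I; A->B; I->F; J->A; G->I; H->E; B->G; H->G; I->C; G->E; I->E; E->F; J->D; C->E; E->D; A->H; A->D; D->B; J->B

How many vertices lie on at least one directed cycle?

9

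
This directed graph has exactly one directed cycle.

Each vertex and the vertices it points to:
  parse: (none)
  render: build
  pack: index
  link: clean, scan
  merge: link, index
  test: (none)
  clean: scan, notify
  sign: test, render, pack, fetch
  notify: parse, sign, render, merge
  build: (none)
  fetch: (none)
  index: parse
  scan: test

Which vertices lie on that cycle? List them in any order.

DFS with gray/black marking from notify:
notify gray
  parse gray
  parse black
  sign gray
    test gray
    test black
    render gray
      build gray
      build black
    render black
    pack gray
      index gray
        index→parse: parse black — skip
      index black
    pack black
    fetch gray
    fetch black
  sign black
  notify→render: render black — skip
  merge gray
    link gray
      clean gray
        scan gray
          scan→test: test black — skip
        scan black
        clean→notify: notify is gray → back edge
Back edge closes the cycle notify → merge → link → clean → notify; its vertices are {link, clean, merge, notify}.

link, clean, merge, notify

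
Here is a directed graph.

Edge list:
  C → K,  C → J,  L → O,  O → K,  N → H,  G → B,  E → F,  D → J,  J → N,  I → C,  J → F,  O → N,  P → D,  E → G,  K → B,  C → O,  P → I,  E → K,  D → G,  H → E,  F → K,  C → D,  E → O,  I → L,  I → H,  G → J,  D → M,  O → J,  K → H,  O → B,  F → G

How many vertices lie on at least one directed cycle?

A vertex is on a directed cycle iff it belongs to a strongly connected component of size ≥ 2 (or has a self-loop).
The vertices on cycles are {E, F, G, H, J, K, N, O} — 8 in total.

8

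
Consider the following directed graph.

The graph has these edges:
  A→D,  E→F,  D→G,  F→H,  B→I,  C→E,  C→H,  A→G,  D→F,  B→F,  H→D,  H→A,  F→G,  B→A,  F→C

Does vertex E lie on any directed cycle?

E is on a cycle iff E can reach itself via ≥1 edge.
E → F → C → E — yes.

Yes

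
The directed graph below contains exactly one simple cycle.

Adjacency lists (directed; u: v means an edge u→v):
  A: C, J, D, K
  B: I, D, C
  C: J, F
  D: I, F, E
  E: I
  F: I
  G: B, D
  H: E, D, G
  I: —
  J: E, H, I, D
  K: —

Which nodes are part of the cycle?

DFS with gray/black marking from J:
J gray
  E gray
    I gray
    I black
  E black
  H gray
    H→E: E black — skip
    D gray
      D→I: I black — skip
      F gray
        F→I: I black — skip
      F black
      D→E: E black — skip
    D black
    G gray
      B gray
        B→I: I black — skip
        B→D: D black — skip
        C gray
          C→J: J is gray → back edge
Back edge closes the cycle J → H → G → B → C → J; its vertices are {B, C, G, H, J}.

B, C, G, H, J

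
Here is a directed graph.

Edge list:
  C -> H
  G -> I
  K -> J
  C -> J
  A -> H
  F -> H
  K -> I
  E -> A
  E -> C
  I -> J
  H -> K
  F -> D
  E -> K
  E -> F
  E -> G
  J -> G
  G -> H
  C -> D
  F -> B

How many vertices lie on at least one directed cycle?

5

A vertex is on a directed cycle iff it belongs to a strongly connected component of size ≥ 2 (or has a self-loop).
The vertices on cycles are {G, H, I, J, K} — 5 in total.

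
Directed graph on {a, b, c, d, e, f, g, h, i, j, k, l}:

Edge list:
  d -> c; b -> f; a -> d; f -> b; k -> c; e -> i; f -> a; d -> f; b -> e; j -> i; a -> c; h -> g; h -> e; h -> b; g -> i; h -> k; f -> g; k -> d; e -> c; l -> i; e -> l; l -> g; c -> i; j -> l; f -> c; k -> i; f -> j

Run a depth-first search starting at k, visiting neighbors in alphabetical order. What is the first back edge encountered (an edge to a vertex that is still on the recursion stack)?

DFS from k (visiting neighbors in alphabetical order); mark gray on enter, black on exit:
k gray
  c gray
    i gray
    i black
  c black
  d gray
    d→c: c black — skip
    f gray
      a gray
        a→c: c black — skip
        a→d: d is gray → back edge
First back edge: a → d.

a→d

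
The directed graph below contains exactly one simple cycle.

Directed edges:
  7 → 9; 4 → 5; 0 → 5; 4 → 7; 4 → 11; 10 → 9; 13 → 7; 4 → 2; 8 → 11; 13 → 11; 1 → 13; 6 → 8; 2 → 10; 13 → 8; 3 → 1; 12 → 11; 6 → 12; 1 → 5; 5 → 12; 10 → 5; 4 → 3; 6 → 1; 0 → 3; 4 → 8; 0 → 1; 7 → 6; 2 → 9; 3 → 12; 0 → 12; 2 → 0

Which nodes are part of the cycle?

1, 6, 7, 13

DFS with gray/black marking from 7:
7 gray
  9 gray
  9 black
  6 gray
    8 gray
      11 gray
      11 black
    8 black
    12 gray
      12→11: 11 black — skip
    12 black
    1 gray
      5 gray
        5→12: 12 black — skip
      5 black
      13 gray
        13→7: 7 is gray → back edge
Back edge closes the cycle 7 → 6 → 1 → 13 → 7; its vertices are {1, 6, 7, 13}.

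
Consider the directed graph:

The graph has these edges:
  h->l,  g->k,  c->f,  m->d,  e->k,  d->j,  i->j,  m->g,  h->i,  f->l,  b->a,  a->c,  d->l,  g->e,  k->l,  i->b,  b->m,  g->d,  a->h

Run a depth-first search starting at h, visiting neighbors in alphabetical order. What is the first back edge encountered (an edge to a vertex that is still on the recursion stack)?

DFS from h (visiting neighbors in alphabetical order); mark gray on enter, black on exit:
h gray
  i gray
    b gray
      a gray
        c gray
          f gray
            l gray
            l black
          f black
        c black
        a→h: h is gray → back edge
First back edge: a → h.

a→h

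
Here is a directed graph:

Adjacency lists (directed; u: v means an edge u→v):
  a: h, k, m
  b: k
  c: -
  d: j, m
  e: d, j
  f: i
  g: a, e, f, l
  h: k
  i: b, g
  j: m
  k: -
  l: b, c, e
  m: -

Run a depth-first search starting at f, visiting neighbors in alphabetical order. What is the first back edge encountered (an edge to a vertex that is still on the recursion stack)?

DFS from f (visiting neighbors in alphabetical order); mark gray on enter, black on exit:
f gray
  i gray
    b gray
      k gray
      k black
    b black
    g gray
      a gray
        h gray
          h→k: k black — skip
        h black
        a→k: k black — skip
        m gray
        m black
      a black
      e gray
        d gray
          j gray
            j→m: m black — skip
          j black
          d→m: m black — skip
        d black
        e→j: j black — skip
      e black
      g→f: f is gray → back edge
First back edge: g → f.

g->f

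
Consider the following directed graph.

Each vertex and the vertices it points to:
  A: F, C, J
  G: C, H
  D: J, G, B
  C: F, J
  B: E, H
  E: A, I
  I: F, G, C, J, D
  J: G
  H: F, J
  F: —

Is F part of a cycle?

No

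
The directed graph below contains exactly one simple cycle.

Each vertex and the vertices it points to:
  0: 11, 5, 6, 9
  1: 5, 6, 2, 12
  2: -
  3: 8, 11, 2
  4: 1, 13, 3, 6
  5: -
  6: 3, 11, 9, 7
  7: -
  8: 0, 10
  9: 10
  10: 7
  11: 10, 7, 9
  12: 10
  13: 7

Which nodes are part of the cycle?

0, 3, 6, 8

DFS with gray/black marking from 3:
3 gray
  8 gray
    0 gray
      11 gray
        10 gray
          7 gray
          7 black
        10 black
        11→7: 7 black — skip
        9 gray
          9→10: 10 black — skip
        9 black
      11 black
      5 gray
      5 black
      6 gray
        6→3: 3 is gray → back edge
Back edge closes the cycle 3 → 8 → 0 → 6 → 3; its vertices are {0, 3, 6, 8}.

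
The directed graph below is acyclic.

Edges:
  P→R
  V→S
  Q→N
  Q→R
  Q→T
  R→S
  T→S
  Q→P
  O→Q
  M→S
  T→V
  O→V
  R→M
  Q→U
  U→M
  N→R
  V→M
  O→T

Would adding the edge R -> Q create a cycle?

Adding R→Q creates a cycle iff Q can already reach R.
Path from Q: Q → R.
So Q → … → R → Q is a cycle.

Yes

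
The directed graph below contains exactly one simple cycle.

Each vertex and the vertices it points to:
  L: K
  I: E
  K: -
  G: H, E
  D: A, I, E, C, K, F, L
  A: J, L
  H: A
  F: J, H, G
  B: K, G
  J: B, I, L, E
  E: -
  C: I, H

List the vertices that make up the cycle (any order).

A, B, G, H, J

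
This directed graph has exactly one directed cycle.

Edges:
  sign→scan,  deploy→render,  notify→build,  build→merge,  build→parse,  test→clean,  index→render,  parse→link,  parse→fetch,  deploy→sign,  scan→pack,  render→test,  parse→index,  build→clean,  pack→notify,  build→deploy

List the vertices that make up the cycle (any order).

pack, scan, sign, build, deploy, notify

DFS with gray/black marking from build:
build gray
  parse gray
    fetch gray
    fetch black
    link gray
    link black
    index gray
      render gray
        test gray
          clean gray
          clean black
        test black
      render black
    index black
  parse black
  merge gray
  merge black
  deploy gray
    deploy→render: render black — skip
    sign gray
      scan gray
        pack gray
          notify gray
            notify→build: build is gray → back edge
Back edge closes the cycle build → deploy → sign → scan → pack → notify → build; its vertices are {pack, scan, sign, build, deploy, notify}.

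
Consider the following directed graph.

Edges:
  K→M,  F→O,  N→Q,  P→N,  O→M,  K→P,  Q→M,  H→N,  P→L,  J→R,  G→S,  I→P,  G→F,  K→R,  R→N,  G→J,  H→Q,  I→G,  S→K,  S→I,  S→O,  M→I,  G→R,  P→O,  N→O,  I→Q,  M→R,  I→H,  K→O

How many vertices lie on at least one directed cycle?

13

A vertex is on a directed cycle iff it belongs to a strongly connected component of size ≥ 2 (or has a self-loop).
The vertices on cycles are {F, G, H, I, J, K, M, N, O, P, Q, R, S} — 13 in total.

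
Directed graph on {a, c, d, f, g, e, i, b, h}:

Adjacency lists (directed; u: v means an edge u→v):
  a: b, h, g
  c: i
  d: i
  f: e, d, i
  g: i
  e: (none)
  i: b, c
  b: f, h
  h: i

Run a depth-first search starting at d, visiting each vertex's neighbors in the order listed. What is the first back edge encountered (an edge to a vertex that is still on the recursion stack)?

DFS from d (visiting each vertex's neighbors in the order listed); mark gray on enter, black on exit:
d gray
  i gray
    b gray
      f gray
        e gray
        e black
        f→d: d is gray → back edge
First back edge: f → d.

f->d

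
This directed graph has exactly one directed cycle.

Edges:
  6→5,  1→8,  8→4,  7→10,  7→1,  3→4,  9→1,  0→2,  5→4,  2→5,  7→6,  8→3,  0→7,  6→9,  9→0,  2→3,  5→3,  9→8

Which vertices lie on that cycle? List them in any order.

0, 6, 7, 9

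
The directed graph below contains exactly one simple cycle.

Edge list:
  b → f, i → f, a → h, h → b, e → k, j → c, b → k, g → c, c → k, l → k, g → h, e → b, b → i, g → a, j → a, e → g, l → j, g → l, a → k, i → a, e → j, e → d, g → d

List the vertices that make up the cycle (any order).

DFS with gray/black marking from b:
b gray
  i gray
    a gray
      h gray
        h→b: b is gray → back edge
Back edge closes the cycle b → i → a → h → b; its vertices are {a, b, h, i}.

a, b, h, i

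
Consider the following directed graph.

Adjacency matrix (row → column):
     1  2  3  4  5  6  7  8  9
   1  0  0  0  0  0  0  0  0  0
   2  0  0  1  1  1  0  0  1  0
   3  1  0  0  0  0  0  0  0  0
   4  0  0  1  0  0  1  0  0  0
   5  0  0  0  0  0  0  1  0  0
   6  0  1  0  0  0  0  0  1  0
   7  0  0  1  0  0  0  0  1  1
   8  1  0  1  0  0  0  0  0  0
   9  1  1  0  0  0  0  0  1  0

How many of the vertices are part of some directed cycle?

6

A vertex is on a directed cycle iff it belongs to a strongly connected component of size ≥ 2 (or has a self-loop).
The vertices on cycles are {2, 4, 5, 6, 7, 9} — 6 in total.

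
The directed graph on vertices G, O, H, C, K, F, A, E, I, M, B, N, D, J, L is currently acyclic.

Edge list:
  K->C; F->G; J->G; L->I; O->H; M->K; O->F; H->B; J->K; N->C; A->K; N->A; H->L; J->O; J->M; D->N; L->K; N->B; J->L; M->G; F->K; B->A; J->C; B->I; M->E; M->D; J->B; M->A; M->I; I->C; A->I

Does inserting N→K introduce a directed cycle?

No

Adding N→K creates a cycle iff K can already reach N.
Explore from K: no path reaches N. The graph stays acyclic.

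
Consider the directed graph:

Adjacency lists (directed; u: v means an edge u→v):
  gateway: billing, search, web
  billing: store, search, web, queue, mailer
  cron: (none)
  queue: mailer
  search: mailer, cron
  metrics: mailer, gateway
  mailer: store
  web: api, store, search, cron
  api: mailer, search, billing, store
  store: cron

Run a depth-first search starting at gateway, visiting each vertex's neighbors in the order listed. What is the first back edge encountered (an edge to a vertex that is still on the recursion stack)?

DFS from gateway (visiting each vertex's neighbors in the order listed); mark gray on enter, black on exit:
gateway gray
  billing gray
    store gray
      cron gray
      cron black
    store black
    search gray
      mailer gray
        mailer→store: store black — skip
      mailer black
      search→cron: cron black — skip
    search black
    web gray
      api gray
        api→mailer: mailer black — skip
        api→search: search black — skip
        api→billing: billing is gray → back edge
First back edge: api → billing.

api→billing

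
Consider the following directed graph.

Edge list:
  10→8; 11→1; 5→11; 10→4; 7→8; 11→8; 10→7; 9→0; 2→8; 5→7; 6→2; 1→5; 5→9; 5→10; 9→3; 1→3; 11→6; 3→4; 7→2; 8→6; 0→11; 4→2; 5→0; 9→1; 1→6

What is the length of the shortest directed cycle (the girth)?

3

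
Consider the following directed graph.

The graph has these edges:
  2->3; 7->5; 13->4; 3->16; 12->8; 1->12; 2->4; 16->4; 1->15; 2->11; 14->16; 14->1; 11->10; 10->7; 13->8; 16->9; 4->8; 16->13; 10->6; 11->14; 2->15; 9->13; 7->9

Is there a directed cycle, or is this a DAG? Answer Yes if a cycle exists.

DFS with white/gray/black marking, starting from 15:
15 gray
15 black
1 gray
  12 gray
    8 gray
    8 black
  12 black
  1→15: 15 black — skip
1 black
2 gray
  4 gray
    4→8: 8 black — skip
  4 black
  2→15: 15 black — skip
  3 gray
    16 gray
      16→4: 4 black — skip
      13 gray
        13→4: 4 black — skip
        13→8: 8 black — skip
      13 black
      9 gray
        9→13: 13 black — skip
      9 black
    16 black
  3 black
  11 gray
    14 gray
      14→16: 16 black — skip
      14→1: 1 black — skip
    14 black
    10 gray
      6 gray
      6 black
      7 gray
        7→9: 9 black — skip
        5 gray
        5 black
      7 black
    10 black
  11 black
2 black
Every edge goes to a white or black vertex — no back edge, so the graph is acyclic.

No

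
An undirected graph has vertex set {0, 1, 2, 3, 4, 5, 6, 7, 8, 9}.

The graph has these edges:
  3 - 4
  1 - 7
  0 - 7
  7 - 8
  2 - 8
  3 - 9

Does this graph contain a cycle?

No

DFS, tracking each vertex's parent; an edge to a visited non-parent vertex closes a cycle.
Start from 6:
visit 6 (parent –)
visit 0 (parent –)
  visit 7 (parent 0)
    visit 8 (parent 7)
      8–7: parent, skip
      visit 2 (parent 8)
        2–8: parent, skip
    7–0: parent, skip
    visit 1 (parent 7)
      1–7: parent, skip
visit 3 (parent –)
  visit 9 (parent 3)
    9–3: parent, skip
  visit 4 (parent 3)
    4–3: parent, skip
visit 5 (parent –)
No non-parent visited neighbor found — the graph is a forest.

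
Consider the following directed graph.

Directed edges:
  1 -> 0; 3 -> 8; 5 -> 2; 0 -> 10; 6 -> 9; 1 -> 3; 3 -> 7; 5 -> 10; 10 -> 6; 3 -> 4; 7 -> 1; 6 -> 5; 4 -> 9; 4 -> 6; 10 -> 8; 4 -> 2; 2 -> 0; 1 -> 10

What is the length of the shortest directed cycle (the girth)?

For each vertex v, BFS finds the shortest path from v back to v.
The shortest such closed walk is 7 → 1 → 3 → 7, length 3.

3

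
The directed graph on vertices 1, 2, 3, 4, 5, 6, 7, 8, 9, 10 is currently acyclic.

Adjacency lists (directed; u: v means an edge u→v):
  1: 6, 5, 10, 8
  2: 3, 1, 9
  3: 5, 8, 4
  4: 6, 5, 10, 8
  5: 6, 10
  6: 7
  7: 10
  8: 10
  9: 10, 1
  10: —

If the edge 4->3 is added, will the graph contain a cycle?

Yes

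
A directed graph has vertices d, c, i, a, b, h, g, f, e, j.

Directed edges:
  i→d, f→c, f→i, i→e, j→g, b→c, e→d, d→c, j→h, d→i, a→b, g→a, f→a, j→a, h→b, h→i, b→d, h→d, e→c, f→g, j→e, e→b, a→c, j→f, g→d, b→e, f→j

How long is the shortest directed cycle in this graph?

For each vertex v, BFS finds the shortest path from v back to v.
The shortest such closed walk is f → j → f, length 2.

2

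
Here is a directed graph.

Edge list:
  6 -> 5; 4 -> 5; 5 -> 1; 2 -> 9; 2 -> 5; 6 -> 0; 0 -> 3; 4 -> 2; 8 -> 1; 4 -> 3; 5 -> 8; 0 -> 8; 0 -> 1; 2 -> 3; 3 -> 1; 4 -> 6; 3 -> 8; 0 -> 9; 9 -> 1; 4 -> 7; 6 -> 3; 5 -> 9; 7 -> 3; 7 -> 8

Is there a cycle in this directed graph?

No

DFS with white/gray/black marking, starting from 7:
7 gray
  3 gray
    1 gray
    1 black
    8 gray
      8→1: 1 black — skip
    8 black
  3 black
  7→8: 8 black — skip
7 black
0 gray
  0→1: 1 black — skip
  0→3: 3 black — skip
  9 gray
    9→1: 1 black — skip
  9 black
  0→8: 8 black — skip
0 black
2 gray
  2→3: 3 black — skip
  5 gray
    5→9: 9 black — skip
    5→8: 8 black — skip
    5→1: 1 black — skip
  5 black
  2→9: 9 black — skip
2 black
4 gray
  4→2: 2 black — skip
  4→3: 3 black — skip
  6 gray
    6→3: 3 black — skip
    6→0: 0 black — skip
    6→5: 5 black — skip
  6 black
  4→7: 7 black — skip
  4→5: 5 black — skip
4 black
Every edge goes to a white or black vertex — no back edge, so the graph is acyclic.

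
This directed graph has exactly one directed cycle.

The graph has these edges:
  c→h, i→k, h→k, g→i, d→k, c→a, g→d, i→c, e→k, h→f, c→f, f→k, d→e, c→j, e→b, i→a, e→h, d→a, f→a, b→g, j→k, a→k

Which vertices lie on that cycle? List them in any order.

b, d, e, g

DFS with gray/black marking from b:
b gray
  g gray
    i gray
      a gray
        k gray
        k black
      a black
      i→k: k black — skip
      c gray
        j gray
          j→k: k black — skip
        j black
        f gray
          f→a: a black — skip
          f→k: k black — skip
        f black
        h gray
          h→f: f black — skip
          h→k: k black — skip
        h black
        c→a: a black — skip
      c black
    i black
    d gray
      d→k: k black — skip
      d→a: a black — skip
      e gray
        e→h: h black — skip
        e→k: k black — skip
        e→b: b is gray → back edge
Back edge closes the cycle b → g → d → e → b; its vertices are {b, d, e, g}.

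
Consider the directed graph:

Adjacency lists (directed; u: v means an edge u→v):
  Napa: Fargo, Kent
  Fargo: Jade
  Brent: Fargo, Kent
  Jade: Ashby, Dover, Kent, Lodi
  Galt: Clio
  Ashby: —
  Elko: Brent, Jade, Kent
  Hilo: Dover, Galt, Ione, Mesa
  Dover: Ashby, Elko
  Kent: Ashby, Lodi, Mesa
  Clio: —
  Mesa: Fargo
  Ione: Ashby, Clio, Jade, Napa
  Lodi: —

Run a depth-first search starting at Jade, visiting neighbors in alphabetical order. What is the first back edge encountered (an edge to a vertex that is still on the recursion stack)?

Fargo->Jade

DFS from Jade (visiting neighbors in alphabetical order); mark gray on enter, black on exit:
Jade gray
  Ashby gray
  Ashby black
  Dover gray
    Dover→Ashby: Ashby black — skip
    Elko gray
      Brent gray
        Fargo gray
          Fargo→Jade: Jade is gray → back edge
First back edge: Fargo → Jade.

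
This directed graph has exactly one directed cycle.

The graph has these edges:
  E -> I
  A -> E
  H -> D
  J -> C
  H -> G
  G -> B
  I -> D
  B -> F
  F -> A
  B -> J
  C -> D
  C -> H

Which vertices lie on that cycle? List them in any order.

B, C, G, H, J

DFS with gray/black marking from G:
G gray
  B gray
    J gray
      C gray
        D gray
        D black
        H gray
          H→D: D black — skip
          H→G: G is gray → back edge
Back edge closes the cycle G → B → J → C → H → G; its vertices are {B, C, G, H, J}.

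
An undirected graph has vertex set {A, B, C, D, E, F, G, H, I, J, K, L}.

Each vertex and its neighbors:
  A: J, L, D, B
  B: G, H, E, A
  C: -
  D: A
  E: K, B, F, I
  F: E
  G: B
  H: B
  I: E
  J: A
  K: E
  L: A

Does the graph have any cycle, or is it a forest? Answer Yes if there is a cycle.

No

DFS, tracking each vertex's parent; an edge to a visited non-parent vertex closes a cycle.
Start from E:
visit E (parent –)
  visit K (parent E)
    K–E: parent, skip
  visit B (parent E)
    visit G (parent B)
      G–B: parent, skip
    visit H (parent B)
      H–B: parent, skip
    B–E: parent, skip
    visit A (parent B)
      visit J (parent A)
        J–A: parent, skip
      visit L (parent A)
        L–A: parent, skip
      visit D (parent A)
        D–A: parent, skip
      A–B: parent, skip
  visit F (parent E)
    F–E: parent, skip
  visit I (parent E)
    I–E: parent, skip
visit C (parent –)
No non-parent visited neighbor found — the graph is a forest.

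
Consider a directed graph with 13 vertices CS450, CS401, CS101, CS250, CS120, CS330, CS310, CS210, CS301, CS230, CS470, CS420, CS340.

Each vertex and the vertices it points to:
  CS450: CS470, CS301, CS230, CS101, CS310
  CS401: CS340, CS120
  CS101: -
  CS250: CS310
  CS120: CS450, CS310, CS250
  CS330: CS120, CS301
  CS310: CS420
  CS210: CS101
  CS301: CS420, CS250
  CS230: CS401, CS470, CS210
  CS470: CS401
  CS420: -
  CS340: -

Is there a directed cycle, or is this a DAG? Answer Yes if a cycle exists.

Yes

DFS with white/gray/black marking, starting from CS470:
CS470 gray
  CS401 gray
    CS340 gray
    CS340 black
    CS120 gray
      CS450 gray
        CS450→CS470: CS470 is gray → back edge
Back edge found, so a cycle exists: CS470 → CS401 → CS120 → CS450 → CS470.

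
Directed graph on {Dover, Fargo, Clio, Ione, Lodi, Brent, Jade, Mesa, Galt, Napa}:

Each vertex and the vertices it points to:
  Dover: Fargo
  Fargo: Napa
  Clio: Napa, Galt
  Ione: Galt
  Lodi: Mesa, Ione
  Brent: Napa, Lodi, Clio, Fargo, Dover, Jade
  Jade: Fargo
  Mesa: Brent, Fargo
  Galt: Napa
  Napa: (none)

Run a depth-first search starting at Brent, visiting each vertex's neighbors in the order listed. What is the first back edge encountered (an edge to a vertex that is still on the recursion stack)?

Mesa→Brent

DFS from Brent (visiting each vertex's neighbors in the order listed); mark gray on enter, black on exit:
Brent gray
  Napa gray
  Napa black
  Lodi gray
    Mesa gray
      Mesa→Brent: Brent is gray → back edge
First back edge: Mesa → Brent.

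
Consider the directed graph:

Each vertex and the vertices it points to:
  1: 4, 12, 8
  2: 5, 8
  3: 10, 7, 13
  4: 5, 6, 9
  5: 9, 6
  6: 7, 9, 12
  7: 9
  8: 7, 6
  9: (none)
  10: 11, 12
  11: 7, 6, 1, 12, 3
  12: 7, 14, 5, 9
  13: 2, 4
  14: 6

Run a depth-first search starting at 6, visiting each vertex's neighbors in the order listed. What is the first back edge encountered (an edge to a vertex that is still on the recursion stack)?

DFS from 6 (visiting each vertex's neighbors in the order listed); mark gray on enter, black on exit:
6 gray
  7 gray
    9 gray
    9 black
  7 black
  6→9: 9 black — skip
  12 gray
    12→7: 7 black — skip
    14 gray
      14→6: 6 is gray → back edge
First back edge: 14 → 6.

14->6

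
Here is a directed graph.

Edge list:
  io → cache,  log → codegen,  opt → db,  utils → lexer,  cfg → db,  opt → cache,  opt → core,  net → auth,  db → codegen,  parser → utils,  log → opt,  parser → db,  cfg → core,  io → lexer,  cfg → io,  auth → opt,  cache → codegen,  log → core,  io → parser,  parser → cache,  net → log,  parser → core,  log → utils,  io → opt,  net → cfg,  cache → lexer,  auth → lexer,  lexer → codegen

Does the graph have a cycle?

No

DFS with white/gray/black marking, starting from lexer:
lexer gray
  codegen gray
  codegen black
lexer black
cfg gray
  core gray
  core black
  io gray
    cache gray
      cache→lexer: lexer black — skip
      cache→codegen: codegen black — skip
    cache black
    parser gray
      db gray
        db→codegen: codegen black — skip
      db black
      utils gray
        utils→lexer: lexer black — skip
      utils black
      parser→cache: cache black — skip
      parser→core: core black — skip
    parser black
    io→lexer: lexer black — skip
    opt gray
      opt→core: core black — skip
      opt→cache: cache black — skip
      opt→db: db black — skip
    opt black
  io black
  cfg→db: db black — skip
cfg black
log gray
  log→opt: opt black — skip
  log→utils: utils black — skip
  log→core: core black — skip
  log→codegen: codegen black — skip
log black
net gray
  auth gray
    auth→lexer: lexer black — skip
    auth→opt: opt black — skip
  auth black
  net→log: log black — skip
  net→cfg: cfg black — skip
net black
Every edge goes to a white or black vertex — no back edge, so the graph is acyclic.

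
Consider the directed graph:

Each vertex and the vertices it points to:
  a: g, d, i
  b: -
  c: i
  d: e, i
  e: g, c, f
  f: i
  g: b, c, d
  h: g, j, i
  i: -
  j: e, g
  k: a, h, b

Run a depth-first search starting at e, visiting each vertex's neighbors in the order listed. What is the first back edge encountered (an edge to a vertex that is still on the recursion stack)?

d->e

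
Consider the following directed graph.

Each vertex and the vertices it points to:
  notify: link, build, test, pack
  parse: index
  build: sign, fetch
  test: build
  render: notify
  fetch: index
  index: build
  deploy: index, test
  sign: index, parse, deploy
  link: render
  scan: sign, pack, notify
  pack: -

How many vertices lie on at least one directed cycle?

10

A vertex is on a directed cycle iff it belongs to a strongly connected component of size ≥ 2 (or has a self-loop).
The vertices on cycles are {link, sign, test, build, fetch, index, parse, deploy, notify, render} — 10 in total.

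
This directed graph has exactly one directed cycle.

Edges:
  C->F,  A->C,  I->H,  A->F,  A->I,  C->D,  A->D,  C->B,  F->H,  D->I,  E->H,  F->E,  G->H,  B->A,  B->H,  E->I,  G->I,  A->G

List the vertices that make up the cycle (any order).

A, B, C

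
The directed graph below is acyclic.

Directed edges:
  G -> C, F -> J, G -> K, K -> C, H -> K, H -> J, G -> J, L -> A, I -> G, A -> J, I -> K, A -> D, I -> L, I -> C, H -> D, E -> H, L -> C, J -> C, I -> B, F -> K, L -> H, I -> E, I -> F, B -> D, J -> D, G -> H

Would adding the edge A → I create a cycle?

Adding A→I creates a cycle iff I can already reach A.
Path from I: I → L → A.
So I → … → A → I is a cycle.

Yes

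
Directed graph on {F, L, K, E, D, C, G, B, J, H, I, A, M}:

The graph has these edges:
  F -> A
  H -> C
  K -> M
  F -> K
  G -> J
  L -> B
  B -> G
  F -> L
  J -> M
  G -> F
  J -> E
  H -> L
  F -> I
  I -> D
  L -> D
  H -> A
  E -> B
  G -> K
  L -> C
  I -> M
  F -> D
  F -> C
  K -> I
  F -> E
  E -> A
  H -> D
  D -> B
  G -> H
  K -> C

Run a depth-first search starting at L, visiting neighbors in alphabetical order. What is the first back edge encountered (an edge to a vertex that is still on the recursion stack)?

D→B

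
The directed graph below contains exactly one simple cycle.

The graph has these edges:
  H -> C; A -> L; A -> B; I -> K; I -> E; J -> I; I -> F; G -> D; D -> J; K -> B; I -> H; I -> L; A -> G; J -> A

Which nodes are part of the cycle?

DFS with gray/black marking from J:
J gray
  I gray
    E gray
    E black
    K gray
      B gray
      B black
    K black
    F gray
    F black
    H gray
      C gray
      C black
    H black
    L gray
    L black
  I black
  A gray
    A→B: B black — skip
    A→L: L black — skip
    G gray
      D gray
        D→J: J is gray → back edge
Back edge closes the cycle J → A → G → D → J; its vertices are {A, D, G, J}.

A, D, G, J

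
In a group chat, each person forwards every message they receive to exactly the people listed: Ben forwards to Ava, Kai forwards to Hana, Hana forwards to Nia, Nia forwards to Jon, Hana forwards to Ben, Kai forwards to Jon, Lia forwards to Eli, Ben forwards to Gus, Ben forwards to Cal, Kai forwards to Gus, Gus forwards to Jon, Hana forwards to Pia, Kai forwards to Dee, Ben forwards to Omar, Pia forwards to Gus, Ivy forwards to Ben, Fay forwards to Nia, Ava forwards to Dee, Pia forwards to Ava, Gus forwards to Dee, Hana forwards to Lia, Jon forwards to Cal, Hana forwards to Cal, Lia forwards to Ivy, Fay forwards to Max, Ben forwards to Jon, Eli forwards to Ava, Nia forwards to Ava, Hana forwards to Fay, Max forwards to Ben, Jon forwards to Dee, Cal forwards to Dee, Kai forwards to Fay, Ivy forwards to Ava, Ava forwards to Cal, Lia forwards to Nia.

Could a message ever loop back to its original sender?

DFS with white/gray/black marking, starting from Kai:
Kai gray
  Fay gray
    Max gray
      Ben gray
        Gus gray
          Dee gray
          Dee black
          Jon gray
            Jon→Dee: Dee black — skip
            Cal gray
              Cal→Dee: Dee black — skip
            Cal black
          Jon black
        Gus black
        Ben→Cal: Cal black — skip
        Ava gray
          Ava→Dee: Dee black — skip
          Ava→Cal: Cal black — skip
        Ava black
        Omar gray
        Omar black
        Ben→Jon: Jon black — skip
      Ben black
    Max black
    Nia gray
      Nia→Ava: Ava black — skip
      Nia→Jon: Jon black — skip
    Nia black
  Fay black
  Hana gray
    Hana→Ben: Ben black — skip
    Hana→Nia: Nia black — skip
    Hana→Cal: Cal black — skip
    Lia gray
      Eli gray
        Eli→Ava: Ava black — skip
      Eli black
      Ivy gray
        Ivy→Ben: Ben black — skip
        Ivy→Ava: Ava black — skip
      Ivy black
      Lia→Nia: Nia black — skip
    Lia black
    Hana→Fay: Fay black — skip
    Pia gray
      Pia→Ava: Ava black — skip
      Pia→Gus: Gus black — skip
    Pia black
  Hana black
  Kai→Jon: Jon black — skip
  Kai→Gus: Gus black — skip
  Kai→Dee: Dee black — skip
Kai black
Every edge goes to a white or black vertex — no back edge, so the graph is acyclic.

No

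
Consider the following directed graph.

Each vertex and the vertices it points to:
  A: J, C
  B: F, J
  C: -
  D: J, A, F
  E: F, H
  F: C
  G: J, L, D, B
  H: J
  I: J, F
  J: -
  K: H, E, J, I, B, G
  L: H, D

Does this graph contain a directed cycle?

No

DFS with white/gray/black marking, starting from H:
H gray
  J gray
  J black
H black
A gray
  A→J: J black — skip
  C gray
  C black
A black
B gray
  F gray
    F→C: C black — skip
  F black
  B→J: J black — skip
B black
D gray
  D→J: J black — skip
  D→A: A black — skip
  D→F: F black — skip
D black
E gray
  E→F: F black — skip
  E→H: H black — skip
E black
G gray
  G→J: J black — skip
  L gray
    L→H: H black — skip
    L→D: D black — skip
  L black
  G→D: D black — skip
  G→B: B black — skip
G black
I gray
  I→J: J black — skip
  I→F: F black — skip
I black
K gray
  K→H: H black — skip
  K→E: E black — skip
  K→J: J black — skip
  K→I: I black — skip
  K→B: B black — skip
  K→G: G black — skip
K black
Every edge goes to a white or black vertex — no back edge, so the graph is acyclic.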